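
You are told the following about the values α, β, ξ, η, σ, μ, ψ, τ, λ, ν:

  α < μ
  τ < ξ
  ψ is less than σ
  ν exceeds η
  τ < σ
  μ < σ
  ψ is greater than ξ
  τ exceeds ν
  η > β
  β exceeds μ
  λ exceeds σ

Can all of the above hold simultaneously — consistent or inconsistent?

consistent

Every relation is compatible with α < μ < β < η < ν < τ < ξ < ψ < σ < λ; the set is consistent.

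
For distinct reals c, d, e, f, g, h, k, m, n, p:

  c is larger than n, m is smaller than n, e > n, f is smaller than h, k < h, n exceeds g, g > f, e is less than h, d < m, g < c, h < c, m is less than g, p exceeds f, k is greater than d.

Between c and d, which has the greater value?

Following the relations from d: d < m < g < n < e < h < c.
So d < c; c is the larger of the two.

c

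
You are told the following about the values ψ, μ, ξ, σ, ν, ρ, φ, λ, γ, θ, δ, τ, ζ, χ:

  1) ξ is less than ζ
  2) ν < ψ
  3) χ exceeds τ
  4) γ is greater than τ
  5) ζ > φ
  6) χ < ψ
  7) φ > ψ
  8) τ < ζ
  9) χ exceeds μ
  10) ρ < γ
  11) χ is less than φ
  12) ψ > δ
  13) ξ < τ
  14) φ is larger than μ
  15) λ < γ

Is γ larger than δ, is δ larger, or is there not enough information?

Following every chain through δ: above δ we get ψ, φ, ζ.
γ is not reached, and no chain runs the other way from γ to δ.
So the given relations leave the order of δ and γ undetermined.

undetermined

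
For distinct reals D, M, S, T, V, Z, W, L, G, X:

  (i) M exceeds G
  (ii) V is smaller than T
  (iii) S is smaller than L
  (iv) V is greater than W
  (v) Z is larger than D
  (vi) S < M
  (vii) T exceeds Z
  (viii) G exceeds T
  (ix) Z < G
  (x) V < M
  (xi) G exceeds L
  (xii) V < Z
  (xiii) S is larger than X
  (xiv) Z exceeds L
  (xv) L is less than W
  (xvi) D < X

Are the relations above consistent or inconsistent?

The single ordering D < X < S < L < W < V < Z < T < G < M satisfies every listed relation, so no contradiction arises.

consistent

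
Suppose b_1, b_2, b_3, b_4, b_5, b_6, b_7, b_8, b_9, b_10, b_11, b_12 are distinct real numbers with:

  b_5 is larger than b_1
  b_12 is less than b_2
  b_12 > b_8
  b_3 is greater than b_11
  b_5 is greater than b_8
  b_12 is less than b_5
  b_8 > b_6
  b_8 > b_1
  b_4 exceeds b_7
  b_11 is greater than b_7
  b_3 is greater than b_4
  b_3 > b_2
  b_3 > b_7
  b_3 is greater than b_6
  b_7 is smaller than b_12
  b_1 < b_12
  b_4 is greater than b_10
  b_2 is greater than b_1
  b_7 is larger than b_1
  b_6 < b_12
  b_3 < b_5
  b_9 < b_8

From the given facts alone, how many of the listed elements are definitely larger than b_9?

5

From b_9 the given relations immediately reach b_8.
From those, b_12, b_5 — 3 in total.
From those, b_2 — 4 in total.
From those, b_3 — 5 in total.
Nothing else is reachable above b_9; 5 in all.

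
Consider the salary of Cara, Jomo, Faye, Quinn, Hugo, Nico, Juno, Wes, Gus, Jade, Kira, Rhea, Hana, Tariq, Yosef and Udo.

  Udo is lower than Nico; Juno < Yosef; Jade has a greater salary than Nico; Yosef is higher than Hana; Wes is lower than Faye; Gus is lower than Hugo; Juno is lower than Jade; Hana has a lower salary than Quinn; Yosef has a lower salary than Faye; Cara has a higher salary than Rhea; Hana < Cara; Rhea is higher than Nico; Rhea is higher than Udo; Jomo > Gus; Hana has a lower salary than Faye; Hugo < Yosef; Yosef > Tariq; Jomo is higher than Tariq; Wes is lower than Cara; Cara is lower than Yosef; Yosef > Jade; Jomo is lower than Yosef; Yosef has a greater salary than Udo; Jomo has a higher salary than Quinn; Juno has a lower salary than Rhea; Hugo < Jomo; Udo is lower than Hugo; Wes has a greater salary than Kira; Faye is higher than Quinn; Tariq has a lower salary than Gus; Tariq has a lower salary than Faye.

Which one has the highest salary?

Faye

Tariq is not greatest since Tariq < Yosef; Kira is not greatest since Kira < Wes; Juno is not greatest since Juno < Rhea; Udo is not greatest since Udo < Hugo; Wes is not greatest since Wes < Faye; Nico is not greatest since Nico < Jade; Gus is not greatest since Gus < Jomo; Hana is not greatest since Hana < Cara; Quinn is not greatest since Quinn < Jomo; Jade is not greatest since Jade < Yosef; Hugo is not greatest since Hugo < Jomo; Rhea is not greatest since Rhea < Cara; Jomo is not greatest since Jomo < Yosef; Cara is not greatest since Cara < Yosef; Yosef is not greatest since Yosef < Faye.
Only Faye has nothing above it, so Faye is the highest salary.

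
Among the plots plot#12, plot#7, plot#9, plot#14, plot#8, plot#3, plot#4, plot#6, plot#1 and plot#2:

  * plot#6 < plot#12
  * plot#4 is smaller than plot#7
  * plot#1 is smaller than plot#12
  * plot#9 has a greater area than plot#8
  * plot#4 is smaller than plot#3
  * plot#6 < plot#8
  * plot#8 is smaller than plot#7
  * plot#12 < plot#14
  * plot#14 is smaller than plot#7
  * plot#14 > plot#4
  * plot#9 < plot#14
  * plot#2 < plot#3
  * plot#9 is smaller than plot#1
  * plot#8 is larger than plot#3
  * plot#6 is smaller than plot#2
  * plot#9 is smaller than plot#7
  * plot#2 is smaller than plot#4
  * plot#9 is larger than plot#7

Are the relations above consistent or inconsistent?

inconsistent

We have plot#7 < plot#9 stated directly, yet also plot#9 < plot#1 < plot#12 < plot#14 < plot#7 by chaining the others — so plot#9 < plot#7. Contradiction.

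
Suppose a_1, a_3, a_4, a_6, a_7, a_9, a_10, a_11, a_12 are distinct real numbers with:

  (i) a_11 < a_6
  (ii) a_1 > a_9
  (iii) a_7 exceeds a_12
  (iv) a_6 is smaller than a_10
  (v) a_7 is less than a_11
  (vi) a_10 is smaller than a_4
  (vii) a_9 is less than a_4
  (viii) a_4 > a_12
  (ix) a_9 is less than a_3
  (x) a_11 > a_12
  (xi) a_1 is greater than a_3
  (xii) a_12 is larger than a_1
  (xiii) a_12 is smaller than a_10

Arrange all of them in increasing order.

a_9 < a_3 < a_1 < a_12 < a_7 < a_11 < a_6 < a_10 < a_4

The consecutive links are each given: a_9 < a_3; a_3 < a_1; a_1 < a_12; a_12 < a_7; a_7 < a_11; a_11 < a_6; a_6 < a_10; a_10 < a_4.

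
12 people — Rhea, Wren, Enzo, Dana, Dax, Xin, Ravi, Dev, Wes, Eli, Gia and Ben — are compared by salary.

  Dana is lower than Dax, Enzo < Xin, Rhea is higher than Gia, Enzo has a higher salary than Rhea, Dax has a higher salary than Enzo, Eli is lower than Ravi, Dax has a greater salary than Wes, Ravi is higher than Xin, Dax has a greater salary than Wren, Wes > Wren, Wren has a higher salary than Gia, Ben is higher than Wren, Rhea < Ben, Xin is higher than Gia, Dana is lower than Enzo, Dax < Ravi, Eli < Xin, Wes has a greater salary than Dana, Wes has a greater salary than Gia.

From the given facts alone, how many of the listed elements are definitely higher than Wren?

4

Directly above Wren: Ben, Wes, Dax.
One step further: Ravi (4 so far).
No other element is forced above Wren by the given relations, so the count is 4.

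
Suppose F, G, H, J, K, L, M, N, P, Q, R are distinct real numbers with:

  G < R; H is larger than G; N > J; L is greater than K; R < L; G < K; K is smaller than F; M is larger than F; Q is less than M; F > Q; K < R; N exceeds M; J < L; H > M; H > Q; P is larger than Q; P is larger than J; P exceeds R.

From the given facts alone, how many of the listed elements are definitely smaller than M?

Directly below M: Q, F.
One step further: K (3 so far).
One step further: G (4 so far).
No other element is forced below M by the given relations, so the count is 4.

4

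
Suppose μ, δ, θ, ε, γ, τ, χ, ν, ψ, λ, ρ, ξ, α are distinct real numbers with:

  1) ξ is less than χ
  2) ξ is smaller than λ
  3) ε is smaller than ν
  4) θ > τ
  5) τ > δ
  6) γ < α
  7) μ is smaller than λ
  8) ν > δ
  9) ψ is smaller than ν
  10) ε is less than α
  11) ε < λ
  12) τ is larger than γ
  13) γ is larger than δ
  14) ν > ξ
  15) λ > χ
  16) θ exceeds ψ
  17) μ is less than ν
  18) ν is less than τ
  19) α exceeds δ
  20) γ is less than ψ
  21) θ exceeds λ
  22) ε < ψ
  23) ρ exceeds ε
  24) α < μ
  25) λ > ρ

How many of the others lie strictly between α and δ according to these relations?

The relations place δ below α. An element lies strictly between them when it is forced above δ and also forced below α.
Above δ: {γ, ψ, μ, ν, λ, τ, θ}. Below α: {γ, ε}.
Intersection: {γ} — 1.

1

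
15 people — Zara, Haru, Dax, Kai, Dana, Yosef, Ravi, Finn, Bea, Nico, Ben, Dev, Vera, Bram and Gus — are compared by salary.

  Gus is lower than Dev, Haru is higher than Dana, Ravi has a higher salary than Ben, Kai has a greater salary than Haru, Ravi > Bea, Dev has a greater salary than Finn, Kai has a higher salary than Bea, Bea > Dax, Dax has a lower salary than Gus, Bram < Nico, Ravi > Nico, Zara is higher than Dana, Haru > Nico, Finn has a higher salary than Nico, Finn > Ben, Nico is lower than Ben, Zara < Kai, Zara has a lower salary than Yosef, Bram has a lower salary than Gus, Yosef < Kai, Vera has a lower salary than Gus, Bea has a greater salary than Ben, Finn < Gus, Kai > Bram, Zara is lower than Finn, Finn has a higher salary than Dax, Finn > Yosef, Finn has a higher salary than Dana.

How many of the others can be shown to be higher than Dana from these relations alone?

7

Directly above Dana: Zara, Finn, Haru.
One step further: Yosef, Gus, Kai, Dev (7 so far).
No other element is forced above Dana by the given relations, so the count is 7.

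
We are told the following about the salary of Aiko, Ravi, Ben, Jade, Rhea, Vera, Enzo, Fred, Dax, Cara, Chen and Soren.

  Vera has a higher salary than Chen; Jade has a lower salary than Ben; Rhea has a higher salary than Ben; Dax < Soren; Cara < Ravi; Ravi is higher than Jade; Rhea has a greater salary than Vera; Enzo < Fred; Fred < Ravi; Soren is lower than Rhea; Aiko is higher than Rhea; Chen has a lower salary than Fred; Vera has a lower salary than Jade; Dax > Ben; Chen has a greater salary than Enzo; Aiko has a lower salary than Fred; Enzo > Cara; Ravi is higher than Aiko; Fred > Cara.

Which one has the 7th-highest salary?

Ben

The consecutive relations fix a unique order: Cara < Enzo < Chen < Vera < Jade < Ben < Dax < Soren < Rhea < Aiko < Fred < Ravi.
Counting 7 from the largest end gives Ben.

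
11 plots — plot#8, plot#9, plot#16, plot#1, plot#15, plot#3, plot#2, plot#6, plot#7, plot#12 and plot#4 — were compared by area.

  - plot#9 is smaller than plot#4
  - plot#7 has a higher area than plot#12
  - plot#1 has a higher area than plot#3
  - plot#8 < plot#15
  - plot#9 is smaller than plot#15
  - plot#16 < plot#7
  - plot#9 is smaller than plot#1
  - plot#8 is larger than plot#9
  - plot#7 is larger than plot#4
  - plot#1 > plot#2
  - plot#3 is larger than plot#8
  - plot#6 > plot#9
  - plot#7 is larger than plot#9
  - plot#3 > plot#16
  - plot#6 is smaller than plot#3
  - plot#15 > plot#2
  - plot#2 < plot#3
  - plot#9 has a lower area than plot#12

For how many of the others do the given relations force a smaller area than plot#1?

The elements the relations force below plot#1 are plot#9, plot#2, plot#6, plot#16, plot#8, plot#3 — no chain reaches any other.
That is 6.

6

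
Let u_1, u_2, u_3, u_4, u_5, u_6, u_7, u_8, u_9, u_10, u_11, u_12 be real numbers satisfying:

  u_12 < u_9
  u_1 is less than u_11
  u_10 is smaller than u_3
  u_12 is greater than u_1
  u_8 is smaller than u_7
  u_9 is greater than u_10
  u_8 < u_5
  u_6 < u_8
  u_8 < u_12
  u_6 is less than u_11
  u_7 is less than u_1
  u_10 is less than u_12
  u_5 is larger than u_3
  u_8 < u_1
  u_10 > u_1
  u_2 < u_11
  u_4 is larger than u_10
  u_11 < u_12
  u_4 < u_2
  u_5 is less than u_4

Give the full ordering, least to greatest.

u_6 < u_8 < u_7 < u_1 < u_10 < u_3 < u_5 < u_4 < u_2 < u_11 < u_12 < u_9

Each adjacent pair is fixed by a given relation: u_6 < u_8; u_8 < u_7; u_7 < u_1; u_1 < u_10; u_10 < u_3; u_3 < u_5; u_5 < u_4; u_4 < u_2; u_2 < u_11; u_11 < u_12; u_12 < u_9. Chaining them end to end gives the full order.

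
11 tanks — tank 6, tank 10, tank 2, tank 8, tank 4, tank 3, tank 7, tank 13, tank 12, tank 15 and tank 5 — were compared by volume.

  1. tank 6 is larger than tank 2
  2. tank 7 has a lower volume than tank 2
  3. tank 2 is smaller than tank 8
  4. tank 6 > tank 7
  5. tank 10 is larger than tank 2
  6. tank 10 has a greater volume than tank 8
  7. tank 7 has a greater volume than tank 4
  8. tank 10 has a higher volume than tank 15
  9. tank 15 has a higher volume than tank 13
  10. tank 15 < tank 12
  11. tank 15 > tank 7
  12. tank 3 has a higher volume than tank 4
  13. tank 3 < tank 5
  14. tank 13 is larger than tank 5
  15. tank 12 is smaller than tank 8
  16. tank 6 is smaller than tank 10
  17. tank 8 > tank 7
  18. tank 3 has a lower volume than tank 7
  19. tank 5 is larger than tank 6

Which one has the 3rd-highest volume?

tank 12

The consecutive relations fix a unique order: tank 4 < tank 3 < tank 7 < tank 2 < tank 6 < tank 5 < tank 13 < tank 15 < tank 12 < tank 8 < tank 10.
Counting 3 from the largest end gives tank 12.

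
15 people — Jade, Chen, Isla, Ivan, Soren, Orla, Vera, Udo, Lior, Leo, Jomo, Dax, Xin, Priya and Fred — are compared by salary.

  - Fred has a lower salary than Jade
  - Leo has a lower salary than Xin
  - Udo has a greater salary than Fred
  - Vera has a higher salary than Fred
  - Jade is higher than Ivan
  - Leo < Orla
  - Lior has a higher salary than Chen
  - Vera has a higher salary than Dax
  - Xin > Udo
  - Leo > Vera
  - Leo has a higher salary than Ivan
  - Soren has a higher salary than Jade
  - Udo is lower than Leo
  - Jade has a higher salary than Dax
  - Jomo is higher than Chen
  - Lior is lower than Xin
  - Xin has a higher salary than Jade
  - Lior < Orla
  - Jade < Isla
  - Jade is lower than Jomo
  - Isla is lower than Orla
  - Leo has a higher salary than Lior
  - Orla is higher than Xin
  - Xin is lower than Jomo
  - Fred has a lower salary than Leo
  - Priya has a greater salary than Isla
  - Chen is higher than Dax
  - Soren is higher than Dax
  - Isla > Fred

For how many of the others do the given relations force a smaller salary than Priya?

From Priya the given relations immediately reach Isla.
From those, Fred, Jade — 3 in total.
From those, Dax, Ivan — 5 in total.
No other element is forced below Priya by the given relations, so the count is 5.

5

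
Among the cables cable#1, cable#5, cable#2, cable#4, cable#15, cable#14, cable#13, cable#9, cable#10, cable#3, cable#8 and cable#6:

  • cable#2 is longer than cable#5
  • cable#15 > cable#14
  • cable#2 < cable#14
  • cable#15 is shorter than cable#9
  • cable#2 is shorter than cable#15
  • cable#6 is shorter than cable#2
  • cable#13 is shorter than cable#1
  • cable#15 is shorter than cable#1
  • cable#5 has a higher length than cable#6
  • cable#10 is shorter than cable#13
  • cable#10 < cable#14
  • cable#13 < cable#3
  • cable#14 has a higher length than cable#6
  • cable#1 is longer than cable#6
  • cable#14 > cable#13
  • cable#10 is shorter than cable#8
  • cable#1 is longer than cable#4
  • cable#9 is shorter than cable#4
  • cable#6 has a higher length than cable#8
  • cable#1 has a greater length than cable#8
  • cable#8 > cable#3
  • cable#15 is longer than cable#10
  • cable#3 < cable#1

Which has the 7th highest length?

cable#5

Chaining the given pairs: cable#10 < cable#13 < cable#3 < cable#8 < cable#6 < cable#5 < cable#2 < cable#14 < cable#15 < cable#9 < cable#4 < cable#1.
Counting 7 from the largest end gives cable#5.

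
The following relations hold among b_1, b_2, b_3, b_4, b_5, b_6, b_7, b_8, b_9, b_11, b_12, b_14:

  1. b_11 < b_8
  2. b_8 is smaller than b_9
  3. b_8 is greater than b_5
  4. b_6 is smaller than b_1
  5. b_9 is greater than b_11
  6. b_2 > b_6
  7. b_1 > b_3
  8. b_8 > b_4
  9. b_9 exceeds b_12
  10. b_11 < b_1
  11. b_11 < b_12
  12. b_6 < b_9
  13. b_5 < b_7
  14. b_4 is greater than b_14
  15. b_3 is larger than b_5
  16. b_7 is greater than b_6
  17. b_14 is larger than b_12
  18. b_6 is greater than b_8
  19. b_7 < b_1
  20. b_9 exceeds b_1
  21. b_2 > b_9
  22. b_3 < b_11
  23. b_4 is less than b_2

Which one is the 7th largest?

b_4

Piecing the relations together gives one ordering: b_5 < b_3 < b_11 < b_12 < b_14 < b_4 < b_8 < b_6 < b_7 < b_1 < b_9 < b_2.
Counting 7 from the largest end gives b_4.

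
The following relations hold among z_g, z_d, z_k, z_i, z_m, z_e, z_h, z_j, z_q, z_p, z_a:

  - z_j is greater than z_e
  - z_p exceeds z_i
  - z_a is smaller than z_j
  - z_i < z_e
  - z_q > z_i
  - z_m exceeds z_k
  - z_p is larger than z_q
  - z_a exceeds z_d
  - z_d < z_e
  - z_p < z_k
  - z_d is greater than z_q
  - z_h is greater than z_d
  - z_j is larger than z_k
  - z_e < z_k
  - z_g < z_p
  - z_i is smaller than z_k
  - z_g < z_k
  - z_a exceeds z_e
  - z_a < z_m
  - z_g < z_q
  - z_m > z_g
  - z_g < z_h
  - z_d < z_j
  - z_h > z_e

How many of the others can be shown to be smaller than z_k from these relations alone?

The elements the relations force below z_k are z_g, z_i, z_q, z_d, z_p, z_e — no chain reaches any other.
That is 6.

6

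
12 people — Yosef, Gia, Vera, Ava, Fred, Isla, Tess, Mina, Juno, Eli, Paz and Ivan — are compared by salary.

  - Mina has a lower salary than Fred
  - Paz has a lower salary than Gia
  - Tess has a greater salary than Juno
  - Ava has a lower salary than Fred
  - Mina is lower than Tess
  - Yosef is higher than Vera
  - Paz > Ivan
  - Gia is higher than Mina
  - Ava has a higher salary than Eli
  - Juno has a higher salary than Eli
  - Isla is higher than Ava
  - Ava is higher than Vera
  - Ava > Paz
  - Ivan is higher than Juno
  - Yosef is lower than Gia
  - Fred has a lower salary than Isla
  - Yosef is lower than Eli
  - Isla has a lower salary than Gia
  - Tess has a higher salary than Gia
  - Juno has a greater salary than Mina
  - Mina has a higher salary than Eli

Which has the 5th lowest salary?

The consecutive relations fix a unique order: Vera < Yosef < Eli < Mina < Juno < Ivan < Paz < Ava < Fred < Isla < Gia < Tess.
The 5th smallest is Juno.

Juno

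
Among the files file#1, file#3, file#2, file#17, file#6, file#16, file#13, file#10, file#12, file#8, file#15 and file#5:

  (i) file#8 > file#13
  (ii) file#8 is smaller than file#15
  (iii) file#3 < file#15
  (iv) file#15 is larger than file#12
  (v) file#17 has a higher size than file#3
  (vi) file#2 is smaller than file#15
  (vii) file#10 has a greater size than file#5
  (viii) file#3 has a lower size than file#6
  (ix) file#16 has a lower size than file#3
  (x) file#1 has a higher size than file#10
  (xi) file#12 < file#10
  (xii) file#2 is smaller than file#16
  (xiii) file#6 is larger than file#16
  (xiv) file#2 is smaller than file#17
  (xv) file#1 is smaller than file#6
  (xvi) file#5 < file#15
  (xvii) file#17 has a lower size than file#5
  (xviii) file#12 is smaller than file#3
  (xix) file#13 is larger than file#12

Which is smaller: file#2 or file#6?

Link the given pairs in sequence: file#2 < file#16; file#16 < file#3; file#3 < file#17; file#17 < file#5; file#5 < file#10; file#10 < file#1; file#1 < file#6.
Together: file#2 < file#16 < file#3 < file#17 < file#5 < file#10 < file#1 < file#6.
So file#2 < file#6; file#2 is the smaller of the two.

file#2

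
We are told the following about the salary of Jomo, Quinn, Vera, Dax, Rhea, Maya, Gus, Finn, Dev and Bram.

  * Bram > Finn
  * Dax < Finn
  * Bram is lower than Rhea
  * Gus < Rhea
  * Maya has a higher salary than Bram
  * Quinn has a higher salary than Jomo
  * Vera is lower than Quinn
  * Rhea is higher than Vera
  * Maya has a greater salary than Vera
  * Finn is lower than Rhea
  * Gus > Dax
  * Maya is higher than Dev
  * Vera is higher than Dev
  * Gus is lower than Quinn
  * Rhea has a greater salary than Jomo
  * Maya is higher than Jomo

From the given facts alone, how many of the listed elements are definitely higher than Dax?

6

Directly above Dax: Gus, Finn.
One step further: Quinn, Bram, Rhea (5 so far).
One step further: Maya (6 so far).
Nothing else is reachable above Dax; 6 in all.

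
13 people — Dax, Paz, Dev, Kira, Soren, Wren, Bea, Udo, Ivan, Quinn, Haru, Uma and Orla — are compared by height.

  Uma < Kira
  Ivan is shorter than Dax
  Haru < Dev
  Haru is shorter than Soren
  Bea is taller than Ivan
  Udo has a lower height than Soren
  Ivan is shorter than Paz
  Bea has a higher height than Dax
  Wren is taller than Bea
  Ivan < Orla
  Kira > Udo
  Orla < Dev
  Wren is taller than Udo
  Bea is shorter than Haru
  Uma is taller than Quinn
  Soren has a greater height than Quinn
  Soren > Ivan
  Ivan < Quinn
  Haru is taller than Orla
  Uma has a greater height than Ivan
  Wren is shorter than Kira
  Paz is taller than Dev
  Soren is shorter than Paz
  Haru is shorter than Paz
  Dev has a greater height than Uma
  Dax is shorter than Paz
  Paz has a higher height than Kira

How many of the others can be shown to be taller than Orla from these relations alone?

The elements the relations force above Orla are Haru, Soren, Dev, Paz — no chain reaches any other.
That is 4.

4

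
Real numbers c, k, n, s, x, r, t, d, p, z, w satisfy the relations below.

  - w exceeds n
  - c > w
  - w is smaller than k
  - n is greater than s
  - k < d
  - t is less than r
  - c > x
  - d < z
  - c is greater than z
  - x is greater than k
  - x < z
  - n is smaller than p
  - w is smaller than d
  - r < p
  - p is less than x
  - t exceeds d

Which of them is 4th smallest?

Piecing the relations together gives one ordering: s < n < w < k < d < t < r < p < x < z < c.
The 4th smallest is k.

k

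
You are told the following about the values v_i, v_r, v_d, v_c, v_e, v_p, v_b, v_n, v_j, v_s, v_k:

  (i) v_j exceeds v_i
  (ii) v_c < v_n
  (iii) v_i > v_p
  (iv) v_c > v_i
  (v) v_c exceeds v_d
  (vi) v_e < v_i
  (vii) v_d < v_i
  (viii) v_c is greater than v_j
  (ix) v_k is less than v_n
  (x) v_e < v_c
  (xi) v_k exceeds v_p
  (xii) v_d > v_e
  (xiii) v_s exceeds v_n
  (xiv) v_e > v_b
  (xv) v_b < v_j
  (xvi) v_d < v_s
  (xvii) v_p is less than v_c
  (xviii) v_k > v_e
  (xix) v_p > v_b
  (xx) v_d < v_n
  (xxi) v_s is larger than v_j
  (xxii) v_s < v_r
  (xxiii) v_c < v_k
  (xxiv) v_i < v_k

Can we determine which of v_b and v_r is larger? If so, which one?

v_r

v_b < v_e and v_e < v_d give v_b < v_d.
Then v_d < v_i extends the chain to v_i.
With v_i < v_j: v_b < v_e < v_d < v_i < v_j.
Then v_j < v_c extends the chain to v_c.
With v_c < v_k: v_b < v_e < v_d < v_i < v_j < v_c < v_k.
Then v_k < v_n extends the chain to v_n.
With v_n < v_s: v_b < v_e < v_d < v_i < v_j < v_c < v_k < v_n < v_s.
Then v_s < v_r extends the chain to v_r.
So v_r is larger.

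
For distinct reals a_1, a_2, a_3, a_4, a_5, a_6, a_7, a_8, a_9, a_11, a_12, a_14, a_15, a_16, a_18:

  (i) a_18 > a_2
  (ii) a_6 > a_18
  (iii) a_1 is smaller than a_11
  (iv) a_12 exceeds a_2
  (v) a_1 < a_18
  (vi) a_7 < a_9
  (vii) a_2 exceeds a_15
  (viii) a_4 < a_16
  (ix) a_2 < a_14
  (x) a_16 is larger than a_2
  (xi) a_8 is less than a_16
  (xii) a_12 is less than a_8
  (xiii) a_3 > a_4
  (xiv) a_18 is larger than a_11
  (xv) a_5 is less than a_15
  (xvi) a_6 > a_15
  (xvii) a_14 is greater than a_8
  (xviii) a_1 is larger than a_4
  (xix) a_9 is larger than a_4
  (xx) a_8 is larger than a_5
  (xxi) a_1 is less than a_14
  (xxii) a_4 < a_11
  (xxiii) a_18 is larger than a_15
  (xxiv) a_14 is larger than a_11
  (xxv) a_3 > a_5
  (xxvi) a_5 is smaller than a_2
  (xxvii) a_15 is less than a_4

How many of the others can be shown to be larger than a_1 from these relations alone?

4

The elements the relations force above a_1 are a_11, a_18, a_6, a_14 — no chain reaches any other.
That is 4.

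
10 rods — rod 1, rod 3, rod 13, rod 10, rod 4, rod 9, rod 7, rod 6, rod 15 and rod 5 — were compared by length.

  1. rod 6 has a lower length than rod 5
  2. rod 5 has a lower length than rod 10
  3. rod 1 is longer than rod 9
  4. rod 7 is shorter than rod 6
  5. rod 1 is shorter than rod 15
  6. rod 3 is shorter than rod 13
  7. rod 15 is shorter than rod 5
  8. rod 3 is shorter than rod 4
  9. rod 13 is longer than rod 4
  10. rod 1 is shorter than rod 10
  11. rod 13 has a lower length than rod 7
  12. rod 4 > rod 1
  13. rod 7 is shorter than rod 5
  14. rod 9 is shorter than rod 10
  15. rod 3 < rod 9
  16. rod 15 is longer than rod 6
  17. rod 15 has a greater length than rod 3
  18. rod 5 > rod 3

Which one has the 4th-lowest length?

Chaining the given pairs: rod 3 < rod 9 < rod 1 < rod 4 < rod 13 < rod 7 < rod 6 < rod 15 < rod 5 < rod 10.
Counting 4 from the smallest end gives rod 4.

rod 4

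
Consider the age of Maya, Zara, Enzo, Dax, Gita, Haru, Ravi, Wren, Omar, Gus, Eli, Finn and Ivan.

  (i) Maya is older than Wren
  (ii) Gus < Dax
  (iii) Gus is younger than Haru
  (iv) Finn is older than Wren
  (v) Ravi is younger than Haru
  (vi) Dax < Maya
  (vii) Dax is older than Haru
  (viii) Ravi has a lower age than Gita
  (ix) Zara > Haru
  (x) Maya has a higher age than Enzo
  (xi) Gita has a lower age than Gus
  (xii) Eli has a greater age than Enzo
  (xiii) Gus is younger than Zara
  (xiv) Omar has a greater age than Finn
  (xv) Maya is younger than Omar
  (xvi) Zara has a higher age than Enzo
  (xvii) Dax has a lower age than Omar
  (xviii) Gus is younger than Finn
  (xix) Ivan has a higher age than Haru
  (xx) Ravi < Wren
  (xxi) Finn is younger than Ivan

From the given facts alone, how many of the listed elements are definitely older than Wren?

Directly above Wren: Finn, Maya.
One step further: Ivan, Omar (4 so far).
Nothing else is reachable above Wren; 4 in all.

4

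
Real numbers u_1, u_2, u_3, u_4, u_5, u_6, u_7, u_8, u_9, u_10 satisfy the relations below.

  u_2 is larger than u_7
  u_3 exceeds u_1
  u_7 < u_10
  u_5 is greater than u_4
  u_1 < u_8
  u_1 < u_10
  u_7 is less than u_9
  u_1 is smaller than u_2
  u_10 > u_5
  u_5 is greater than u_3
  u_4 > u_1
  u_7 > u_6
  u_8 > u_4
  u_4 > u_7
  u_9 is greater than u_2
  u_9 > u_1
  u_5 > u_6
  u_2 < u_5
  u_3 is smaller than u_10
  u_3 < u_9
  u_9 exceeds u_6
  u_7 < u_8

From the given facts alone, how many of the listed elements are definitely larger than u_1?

7

Directly above u_1: u_3, u_4, u_8, u_2, u_9, u_10.
One step further: u_5 (7 so far).
No other element is forced above u_1 by the given relations, so the count is 7.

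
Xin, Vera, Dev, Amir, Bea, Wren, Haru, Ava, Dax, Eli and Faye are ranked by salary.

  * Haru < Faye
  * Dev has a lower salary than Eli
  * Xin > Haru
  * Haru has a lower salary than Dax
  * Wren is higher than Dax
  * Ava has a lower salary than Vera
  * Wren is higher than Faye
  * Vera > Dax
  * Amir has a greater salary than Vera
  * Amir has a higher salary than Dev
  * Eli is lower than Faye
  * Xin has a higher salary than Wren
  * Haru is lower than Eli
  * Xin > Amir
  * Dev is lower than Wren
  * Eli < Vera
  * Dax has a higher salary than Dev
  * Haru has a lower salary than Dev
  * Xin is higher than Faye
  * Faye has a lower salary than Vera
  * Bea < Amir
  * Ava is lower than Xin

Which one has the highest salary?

Xin

Chaining downward from Xin: directly below it, Haru, Ava, Faye, Wren, Amir; then Dev, Eli, Bea, Dax, Vera.
That covers every other element, and nothing is given above Xin, so Xin is the highest salary.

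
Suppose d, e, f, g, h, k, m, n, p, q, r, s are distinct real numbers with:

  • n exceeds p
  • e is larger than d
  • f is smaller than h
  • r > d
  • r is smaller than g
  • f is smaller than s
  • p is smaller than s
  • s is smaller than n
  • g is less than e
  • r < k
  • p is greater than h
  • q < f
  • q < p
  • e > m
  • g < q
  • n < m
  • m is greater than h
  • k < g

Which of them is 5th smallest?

The consecutive relations fix a unique order: d < r < k < g < q < f < h < p < s < n < m < e.
The 5th smallest is q.

q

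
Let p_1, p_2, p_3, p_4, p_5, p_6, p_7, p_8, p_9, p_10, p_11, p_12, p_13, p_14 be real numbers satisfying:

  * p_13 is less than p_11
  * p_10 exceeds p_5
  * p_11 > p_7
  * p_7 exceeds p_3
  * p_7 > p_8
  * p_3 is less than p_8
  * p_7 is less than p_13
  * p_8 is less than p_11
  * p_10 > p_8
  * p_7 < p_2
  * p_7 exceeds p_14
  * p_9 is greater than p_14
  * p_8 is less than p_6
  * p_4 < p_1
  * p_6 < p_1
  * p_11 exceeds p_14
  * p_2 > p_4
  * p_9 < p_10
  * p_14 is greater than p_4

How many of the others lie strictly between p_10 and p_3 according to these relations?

1

Chaining upward from p_3 reaches: p_8, p_6, p_7, p_2, p_13, p_11, p_1.
Chaining downward from p_10 reaches: p_4, p_8, p_14, p_5, p_9.
Strictly between p_3 and p_10 are those in both lists: p_8 — 1 element.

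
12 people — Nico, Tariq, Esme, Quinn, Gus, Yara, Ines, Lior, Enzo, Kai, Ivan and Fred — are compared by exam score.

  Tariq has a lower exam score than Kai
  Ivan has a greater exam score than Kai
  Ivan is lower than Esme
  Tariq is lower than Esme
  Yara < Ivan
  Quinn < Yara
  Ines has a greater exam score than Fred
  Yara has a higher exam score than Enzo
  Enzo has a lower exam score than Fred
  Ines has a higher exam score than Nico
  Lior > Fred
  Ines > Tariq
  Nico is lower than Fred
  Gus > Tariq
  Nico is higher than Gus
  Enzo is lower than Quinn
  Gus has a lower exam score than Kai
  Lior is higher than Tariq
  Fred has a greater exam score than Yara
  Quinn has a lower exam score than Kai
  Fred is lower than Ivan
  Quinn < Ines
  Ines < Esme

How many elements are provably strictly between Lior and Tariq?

3

The relations place Tariq below Lior. An element lies strictly between them when it is forced above Tariq and also forced below Lior.
Above Tariq: {Gus, Nico, Fred, Kai, Ivan, Ines, Esme}. Below Lior: {Enzo, Quinn, Gus, Yara, Nico, Fred}.
Intersection: {Gus, Nico, Fred} — 3.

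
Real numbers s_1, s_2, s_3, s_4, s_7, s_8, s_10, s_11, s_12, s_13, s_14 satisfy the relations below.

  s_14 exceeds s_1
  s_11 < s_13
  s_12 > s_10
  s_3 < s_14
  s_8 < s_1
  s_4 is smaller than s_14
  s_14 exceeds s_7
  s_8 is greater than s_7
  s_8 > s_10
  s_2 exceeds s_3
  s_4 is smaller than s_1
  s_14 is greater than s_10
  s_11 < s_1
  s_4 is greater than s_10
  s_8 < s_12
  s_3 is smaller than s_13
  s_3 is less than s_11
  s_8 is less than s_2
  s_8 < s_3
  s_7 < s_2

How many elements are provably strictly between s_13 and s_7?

The relations place s_7 below s_13. An element lies strictly between them when it is forced above s_7 and also forced below s_13.
Above s_7: {s_8, s_3, s_11, s_12, s_1, s_14, s_2}. Below s_13: {s_10, s_8, s_3, s_11}.
Intersection: {s_8, s_3, s_11} — 3.

3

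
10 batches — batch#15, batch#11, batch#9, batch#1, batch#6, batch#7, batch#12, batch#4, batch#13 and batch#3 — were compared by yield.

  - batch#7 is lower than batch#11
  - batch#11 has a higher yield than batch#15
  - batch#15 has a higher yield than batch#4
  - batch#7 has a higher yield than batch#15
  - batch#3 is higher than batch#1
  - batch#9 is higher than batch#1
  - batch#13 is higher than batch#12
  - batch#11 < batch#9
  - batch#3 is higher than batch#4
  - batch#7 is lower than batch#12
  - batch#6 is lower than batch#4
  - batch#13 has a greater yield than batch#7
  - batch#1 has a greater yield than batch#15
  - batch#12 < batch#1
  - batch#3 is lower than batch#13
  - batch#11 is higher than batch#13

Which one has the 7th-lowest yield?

batch#3

The consecutive relations fix a unique order: batch#6 < batch#4 < batch#15 < batch#7 < batch#12 < batch#1 < batch#3 < batch#13 < batch#11 < batch#9.
Counting 7 from the smallest end gives batch#3.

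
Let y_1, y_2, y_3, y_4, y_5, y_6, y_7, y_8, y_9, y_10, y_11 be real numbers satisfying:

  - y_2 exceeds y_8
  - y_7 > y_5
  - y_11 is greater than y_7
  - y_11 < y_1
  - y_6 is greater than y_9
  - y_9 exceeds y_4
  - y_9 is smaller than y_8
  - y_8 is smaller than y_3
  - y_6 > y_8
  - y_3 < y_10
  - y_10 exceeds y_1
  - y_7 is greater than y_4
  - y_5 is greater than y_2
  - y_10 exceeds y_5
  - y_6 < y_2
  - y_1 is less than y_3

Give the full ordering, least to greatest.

Each adjacent pair is fixed by a given relation: y_4 < y_9; y_9 < y_8; y_8 < y_6; y_6 < y_2; y_2 < y_5; y_5 < y_7; y_7 < y_11; y_11 < y_1; y_1 < y_3; y_3 < y_10. Chaining them end to end gives the full order.

y_4 < y_9 < y_8 < y_6 < y_2 < y_5 < y_7 < y_11 < y_1 < y_3 < y_10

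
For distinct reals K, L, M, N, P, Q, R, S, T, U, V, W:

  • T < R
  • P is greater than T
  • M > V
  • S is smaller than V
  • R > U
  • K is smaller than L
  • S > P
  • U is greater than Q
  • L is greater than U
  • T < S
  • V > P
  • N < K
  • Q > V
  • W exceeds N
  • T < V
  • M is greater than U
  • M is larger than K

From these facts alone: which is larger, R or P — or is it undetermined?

P < S and S < V give P < V.
Then V < Q extends the chain to Q.
Then Q < U extends the chain to U.
Then U < R extends the chain to R.
So R is larger.

R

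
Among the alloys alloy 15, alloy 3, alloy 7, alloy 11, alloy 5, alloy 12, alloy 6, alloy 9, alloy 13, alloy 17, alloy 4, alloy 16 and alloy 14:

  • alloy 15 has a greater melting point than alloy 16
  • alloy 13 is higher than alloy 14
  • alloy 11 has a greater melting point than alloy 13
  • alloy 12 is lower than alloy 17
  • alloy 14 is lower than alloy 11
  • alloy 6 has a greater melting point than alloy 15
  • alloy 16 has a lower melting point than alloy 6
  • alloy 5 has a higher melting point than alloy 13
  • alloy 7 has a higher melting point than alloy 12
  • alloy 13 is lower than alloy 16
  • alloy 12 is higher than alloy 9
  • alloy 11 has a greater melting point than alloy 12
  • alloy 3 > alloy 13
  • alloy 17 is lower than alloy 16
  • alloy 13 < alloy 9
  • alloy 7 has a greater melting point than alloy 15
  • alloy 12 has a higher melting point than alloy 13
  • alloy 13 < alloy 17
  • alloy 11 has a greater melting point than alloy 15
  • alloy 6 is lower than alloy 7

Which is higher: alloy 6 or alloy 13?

alloy 6

alloy 13 < alloy 9 and alloy 9 < alloy 12 give alloy 13 < alloy 12.
With alloy 12 < alloy 17: alloy 13 < alloy 9 < alloy 12 < alloy 17.
Then alloy 17 < alloy 16 extends the chain to alloy 16.
With alloy 16 < alloy 15: alloy 13 < alloy 9 < alloy 12 < alloy 17 < alloy 16 < alloy 15.
With alloy 15 < alloy 6: alloy 13 < alloy 9 < alloy 12 < alloy 17 < alloy 16 < alloy 15 < alloy 6.
So alloy 13 < alloy 6; alloy 6 is the higher of the two.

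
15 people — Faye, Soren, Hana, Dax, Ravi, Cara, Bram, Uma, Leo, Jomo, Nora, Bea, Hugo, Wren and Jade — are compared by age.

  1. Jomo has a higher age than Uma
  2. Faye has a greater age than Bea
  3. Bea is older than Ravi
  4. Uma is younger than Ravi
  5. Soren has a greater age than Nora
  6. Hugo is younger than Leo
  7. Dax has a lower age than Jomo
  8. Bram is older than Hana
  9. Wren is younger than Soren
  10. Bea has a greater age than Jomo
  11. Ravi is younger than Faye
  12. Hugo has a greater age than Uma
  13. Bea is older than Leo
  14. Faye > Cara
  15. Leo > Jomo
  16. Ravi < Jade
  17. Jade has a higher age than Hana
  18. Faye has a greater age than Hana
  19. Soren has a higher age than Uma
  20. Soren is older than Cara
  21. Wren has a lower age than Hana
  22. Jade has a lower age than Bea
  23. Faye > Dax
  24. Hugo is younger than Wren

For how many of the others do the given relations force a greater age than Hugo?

The elements the relations force above Hugo are Leo, Wren, Hana, Jade, Bea, Bram, Soren, Faye — no chain reaches any other.
That is 8.

8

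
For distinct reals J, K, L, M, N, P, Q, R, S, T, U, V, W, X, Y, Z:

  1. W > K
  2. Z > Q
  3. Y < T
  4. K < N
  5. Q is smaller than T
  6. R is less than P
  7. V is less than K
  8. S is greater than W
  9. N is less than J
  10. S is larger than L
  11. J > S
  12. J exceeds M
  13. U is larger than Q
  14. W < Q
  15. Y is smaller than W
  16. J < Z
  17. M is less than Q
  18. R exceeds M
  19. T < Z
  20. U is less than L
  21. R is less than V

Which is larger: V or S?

S

V < K < W < Q < U < L < S, by transitivity through K, W, Q, U, L.
So V < S; S is the larger of the two.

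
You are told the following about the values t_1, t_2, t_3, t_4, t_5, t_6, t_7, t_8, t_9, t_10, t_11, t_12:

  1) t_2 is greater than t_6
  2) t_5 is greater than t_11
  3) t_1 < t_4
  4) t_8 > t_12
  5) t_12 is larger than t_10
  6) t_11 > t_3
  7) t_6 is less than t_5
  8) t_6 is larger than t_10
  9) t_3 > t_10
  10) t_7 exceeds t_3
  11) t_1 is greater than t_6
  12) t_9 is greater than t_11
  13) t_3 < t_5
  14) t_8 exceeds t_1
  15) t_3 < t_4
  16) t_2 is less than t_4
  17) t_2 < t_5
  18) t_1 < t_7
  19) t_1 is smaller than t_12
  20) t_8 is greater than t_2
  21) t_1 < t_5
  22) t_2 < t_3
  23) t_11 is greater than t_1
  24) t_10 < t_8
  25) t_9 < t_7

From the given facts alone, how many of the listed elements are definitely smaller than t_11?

5

The elements the relations force below t_11 are t_10, t_6, t_2, t_3, t_1 — no chain reaches any other.
That is 5.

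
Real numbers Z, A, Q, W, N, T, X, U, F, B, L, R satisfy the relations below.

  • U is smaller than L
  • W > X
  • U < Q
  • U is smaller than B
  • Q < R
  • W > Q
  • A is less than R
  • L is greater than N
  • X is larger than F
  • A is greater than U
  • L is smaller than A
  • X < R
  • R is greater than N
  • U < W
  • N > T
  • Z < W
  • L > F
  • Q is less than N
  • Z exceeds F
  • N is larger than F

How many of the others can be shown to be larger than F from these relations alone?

7

From F the given relations immediately reach Z, X, N, L.
From those, A, W, R — 7 in total.
No other element is forced above F by the given relations, so the count is 7.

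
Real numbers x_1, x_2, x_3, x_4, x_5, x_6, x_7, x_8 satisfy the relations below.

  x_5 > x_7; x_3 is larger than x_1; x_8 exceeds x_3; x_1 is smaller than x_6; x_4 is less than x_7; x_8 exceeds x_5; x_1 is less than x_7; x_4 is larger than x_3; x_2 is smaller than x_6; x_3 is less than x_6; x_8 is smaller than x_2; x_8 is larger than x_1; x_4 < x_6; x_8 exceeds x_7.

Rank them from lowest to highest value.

The consecutive links are each given: x_1 < x_3; x_3 < x_4; x_4 < x_7; x_7 < x_5; x_5 < x_8; x_8 < x_2; x_2 < x_6.

x_1 < x_3 < x_4 < x_7 < x_5 < x_8 < x_2 < x_6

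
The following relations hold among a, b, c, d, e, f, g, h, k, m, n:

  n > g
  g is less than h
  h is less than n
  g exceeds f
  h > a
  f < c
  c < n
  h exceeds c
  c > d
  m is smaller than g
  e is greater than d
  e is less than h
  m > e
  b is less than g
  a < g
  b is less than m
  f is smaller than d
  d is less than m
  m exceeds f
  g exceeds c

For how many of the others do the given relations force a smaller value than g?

From g the given relations immediately reach f, b, c, a, m.
From those, d, e — 7 in total.
Nothing else is reachable below g; 7 in all.

7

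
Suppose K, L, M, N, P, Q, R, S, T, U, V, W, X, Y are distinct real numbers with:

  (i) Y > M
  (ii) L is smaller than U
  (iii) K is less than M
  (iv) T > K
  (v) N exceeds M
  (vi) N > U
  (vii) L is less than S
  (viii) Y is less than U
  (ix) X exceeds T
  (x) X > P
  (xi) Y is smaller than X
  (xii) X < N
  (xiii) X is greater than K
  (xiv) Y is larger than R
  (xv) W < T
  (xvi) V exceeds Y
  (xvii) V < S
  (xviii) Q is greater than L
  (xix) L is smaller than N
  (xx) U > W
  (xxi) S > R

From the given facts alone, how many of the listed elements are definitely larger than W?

4

The elements the relations force above W are T, U, X, N — no chain reaches any other.
That is 4.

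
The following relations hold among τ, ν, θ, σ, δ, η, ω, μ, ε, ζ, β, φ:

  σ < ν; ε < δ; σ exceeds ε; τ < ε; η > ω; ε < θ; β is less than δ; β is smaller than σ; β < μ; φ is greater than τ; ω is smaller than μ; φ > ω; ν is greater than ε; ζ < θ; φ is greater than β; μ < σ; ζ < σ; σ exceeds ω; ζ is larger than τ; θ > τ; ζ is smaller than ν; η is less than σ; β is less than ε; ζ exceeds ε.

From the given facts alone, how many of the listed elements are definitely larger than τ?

Directly above τ: ε, ζ, φ, θ.
One step further: σ, ν, δ (7 so far).
Nothing else is reachable above τ; 7 in all.

7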